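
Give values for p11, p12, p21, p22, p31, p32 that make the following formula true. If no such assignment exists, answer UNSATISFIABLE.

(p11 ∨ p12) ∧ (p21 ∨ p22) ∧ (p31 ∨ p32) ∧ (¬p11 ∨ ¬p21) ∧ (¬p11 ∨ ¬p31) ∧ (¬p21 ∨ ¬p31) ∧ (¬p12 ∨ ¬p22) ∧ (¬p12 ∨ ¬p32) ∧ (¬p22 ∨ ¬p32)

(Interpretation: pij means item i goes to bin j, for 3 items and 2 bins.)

UNSATISFIABLE

Branch on p11: set p11 = True.
(¬p21) alone gives p21 = False.
(p22) alone gives p22 = True.
(¬p31) alone gives p31 = False.
(p32) alone gives p32 = True.
Now (¬p32) is unsatisfied and unit — conflict.
That branch fails; take p11 = False instead.
(p12) alone gives p12 = True.
(¬p22) alone gives p22 = False.
(p21) alone gives p21 = True.
(¬p31) alone gives p31 = False.
(p32) alone gives p32 = True.
Now (¬p32) is unsatisfied and unit — conflict.
Neither p11 = True nor p11 = False works.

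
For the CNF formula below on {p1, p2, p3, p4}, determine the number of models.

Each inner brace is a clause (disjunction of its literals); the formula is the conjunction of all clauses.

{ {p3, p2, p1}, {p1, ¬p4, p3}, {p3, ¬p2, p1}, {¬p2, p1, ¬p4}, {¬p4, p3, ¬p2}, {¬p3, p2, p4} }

8

There are 2^4 = 16 truth assignments over (p1, p2, p3, p4).
Split on p2. With p2 = True, the clauses containing p2 are satisfied and ¬p2 drops from the rest; 4 of the 2^3 = 8 assignments to the other variables satisfy what remains.
With p2 = False, by the same count on the reduced clause set, 4 assignments work.
Total: 4 + 4 = 8.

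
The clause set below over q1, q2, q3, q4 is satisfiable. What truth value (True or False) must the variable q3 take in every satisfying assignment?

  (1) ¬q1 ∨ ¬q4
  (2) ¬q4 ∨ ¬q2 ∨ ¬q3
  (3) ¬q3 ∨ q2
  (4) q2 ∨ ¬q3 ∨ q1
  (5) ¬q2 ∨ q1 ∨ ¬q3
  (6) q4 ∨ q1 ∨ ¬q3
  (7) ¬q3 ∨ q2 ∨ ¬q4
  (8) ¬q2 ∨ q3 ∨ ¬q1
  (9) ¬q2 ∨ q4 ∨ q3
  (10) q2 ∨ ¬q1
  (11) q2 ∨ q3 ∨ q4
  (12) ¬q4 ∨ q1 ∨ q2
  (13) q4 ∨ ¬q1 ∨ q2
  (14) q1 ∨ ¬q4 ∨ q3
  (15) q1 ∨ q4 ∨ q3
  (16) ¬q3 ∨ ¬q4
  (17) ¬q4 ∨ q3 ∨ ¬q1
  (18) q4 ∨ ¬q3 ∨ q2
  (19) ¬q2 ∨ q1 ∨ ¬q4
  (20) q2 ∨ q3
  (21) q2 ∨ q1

True

Suppose q3 = False.
From the singleton clause (q2), q2 = True.
From the singleton clause (¬q1), q1 = False.
From the singleton clause (q4), q4 = True.
That conflicts with the unit clause (¬q4).
So every satisfying assignment has q3 = True.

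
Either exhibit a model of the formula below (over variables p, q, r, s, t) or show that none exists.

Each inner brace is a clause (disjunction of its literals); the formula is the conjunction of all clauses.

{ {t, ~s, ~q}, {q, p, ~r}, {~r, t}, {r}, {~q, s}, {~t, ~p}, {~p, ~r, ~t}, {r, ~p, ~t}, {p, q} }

p=0; q=1; r=1; s=1; t=1

The clause (r) is unit, so r = 1.
The clause (t) is unit, so t = 1.
The clause (~p) is unit, so p = 0.
The clause (q) is unit, so q = 1.
The clause (s) is unit, so s = 1.
This assignment satisfies each clause.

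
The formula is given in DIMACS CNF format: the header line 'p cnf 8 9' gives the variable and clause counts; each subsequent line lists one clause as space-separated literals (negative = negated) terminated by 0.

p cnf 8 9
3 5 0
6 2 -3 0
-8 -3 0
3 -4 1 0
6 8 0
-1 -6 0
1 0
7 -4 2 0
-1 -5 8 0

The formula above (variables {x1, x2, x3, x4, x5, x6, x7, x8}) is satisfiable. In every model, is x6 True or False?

False

Suppose x6 = True.
The clause (¬x1) is unit, so x1 = False.
But (x1) is also a unit clause — contradiction.
So every satisfying assignment has x6 = False.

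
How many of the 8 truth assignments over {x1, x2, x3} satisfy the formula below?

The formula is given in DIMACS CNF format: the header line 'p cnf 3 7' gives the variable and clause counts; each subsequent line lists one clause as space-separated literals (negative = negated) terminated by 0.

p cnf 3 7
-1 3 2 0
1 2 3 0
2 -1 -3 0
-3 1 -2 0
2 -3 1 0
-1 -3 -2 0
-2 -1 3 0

There are 2^3 = 8 truth assignments over (x1, x2, x3).
Check each against the 7 clauses (columns in the order x1, x2, x3):
  F F F  ✗ fails (x1 ∨ x2 ∨ x3)
  F F T  ✗ fails (x2 ∨ ¬x3 ∨ x1)
  F T F  ✓ satisfies all
  F T T  ✗ fails (¬x3 ∨ x1 ∨ ¬x2)
  T F F  ✗ fails (¬x1 ∨ x3 ∨ x2)
  T F T  ✗ fails (x2 ∨ ¬x1 ∨ ¬x3)
  T T F  ✗ fails (¬x2 ∨ ¬x1 ∨ x3)
  T T T  ✗ fails (¬x1 ∨ ¬x3 ∨ ¬x2)
1 of the 8 rows is a model.

1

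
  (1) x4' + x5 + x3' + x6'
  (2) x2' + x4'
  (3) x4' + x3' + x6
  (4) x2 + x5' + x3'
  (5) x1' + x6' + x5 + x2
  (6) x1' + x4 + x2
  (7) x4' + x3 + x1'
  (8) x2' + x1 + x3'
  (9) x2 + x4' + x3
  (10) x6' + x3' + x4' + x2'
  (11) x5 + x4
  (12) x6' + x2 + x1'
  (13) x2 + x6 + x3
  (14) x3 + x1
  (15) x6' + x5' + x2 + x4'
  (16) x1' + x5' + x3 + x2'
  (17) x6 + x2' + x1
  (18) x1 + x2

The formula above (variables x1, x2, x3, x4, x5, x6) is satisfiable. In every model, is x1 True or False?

True

Suppose x1 = 0.
Unit clause (x3) forces x3 = 1.
Unit clause (x2') forces x2 = 0.
But (x2) is also a unit clause — contradiction.
So every satisfying assignment has x1 = True.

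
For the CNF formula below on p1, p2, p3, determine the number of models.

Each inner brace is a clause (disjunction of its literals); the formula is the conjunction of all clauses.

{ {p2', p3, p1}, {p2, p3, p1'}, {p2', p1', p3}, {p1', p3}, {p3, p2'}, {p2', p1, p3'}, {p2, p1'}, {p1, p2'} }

There are 2^3 = 8 truth assignments over (p1, p2, p3).
Check each against the 8 clauses (columns in the order p1, p2, p3):
  F F F  ✓ satisfies all
  F F T  ✓ satisfies all
  F T F  ✗ fails (p2' + p3 + p1)
  F T T  ✗ fails (p2' + p1 + p3')
  T F F  ✗ fails (p2 + p3 + p1')
  T F T  ✗ fails (p2 + p1')
  T T F  ✗ fails (p2' + p1' + p3)
  T T T  ✓ satisfies all
3 of the 8 rows are models.

3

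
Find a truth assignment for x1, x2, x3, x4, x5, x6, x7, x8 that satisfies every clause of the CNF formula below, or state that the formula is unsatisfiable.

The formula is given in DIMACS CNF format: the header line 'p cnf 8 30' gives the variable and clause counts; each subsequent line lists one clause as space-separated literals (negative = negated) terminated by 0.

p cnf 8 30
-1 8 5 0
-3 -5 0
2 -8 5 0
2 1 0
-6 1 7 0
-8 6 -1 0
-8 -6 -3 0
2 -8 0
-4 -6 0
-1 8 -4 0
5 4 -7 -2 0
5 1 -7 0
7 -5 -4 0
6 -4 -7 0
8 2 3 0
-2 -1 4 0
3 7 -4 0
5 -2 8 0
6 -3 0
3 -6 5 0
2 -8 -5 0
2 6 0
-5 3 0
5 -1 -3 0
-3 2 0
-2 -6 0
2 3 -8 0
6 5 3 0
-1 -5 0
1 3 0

UNSATISFIABLE

Suppose x3 = False.
(¬x5) alone gives x5 = False.
(¬x6) alone gives x6 = False.
That conflicts with the unit clause (x6).
That branch fails; take x3 = True instead.
(¬x5) alone gives x5 = False.
(x6) alone gives x6 = True.
(¬x8) alone gives x8 = False.
(¬x1) alone gives x1 = False.
(x2) alone gives x2 = True.
That conflicts with the unit clause (¬x2).
Either choice for x3 ends in contradiction.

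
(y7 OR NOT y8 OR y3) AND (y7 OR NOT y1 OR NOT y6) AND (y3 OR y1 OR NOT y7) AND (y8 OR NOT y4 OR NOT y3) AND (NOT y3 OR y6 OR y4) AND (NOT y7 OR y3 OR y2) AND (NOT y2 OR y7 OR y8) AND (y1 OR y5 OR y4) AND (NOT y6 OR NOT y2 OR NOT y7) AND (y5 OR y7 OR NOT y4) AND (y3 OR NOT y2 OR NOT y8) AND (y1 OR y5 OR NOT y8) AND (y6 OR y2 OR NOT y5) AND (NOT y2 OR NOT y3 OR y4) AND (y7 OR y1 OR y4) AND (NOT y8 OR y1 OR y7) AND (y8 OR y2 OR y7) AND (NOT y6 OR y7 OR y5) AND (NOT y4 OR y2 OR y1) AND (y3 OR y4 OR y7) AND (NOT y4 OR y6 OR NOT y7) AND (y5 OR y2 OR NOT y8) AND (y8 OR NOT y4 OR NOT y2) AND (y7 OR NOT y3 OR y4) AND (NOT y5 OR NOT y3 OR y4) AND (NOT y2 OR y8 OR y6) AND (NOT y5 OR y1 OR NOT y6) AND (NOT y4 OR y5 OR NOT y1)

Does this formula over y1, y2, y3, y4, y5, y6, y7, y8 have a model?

Yes

Case y7 = false:
Case y8 = true:
From the singleton clause (y3), y3 = true.
From the singleton clause (y1), y1 = true.
From the singleton clause (NOT y6), y6 = false.
From the singleton clause (y4), y4 = true.
From the singleton clause (y5), y5 = true.
From the singleton clause (y2), y2 = true.
All clauses are satisfied.
A satisfying assignment: y1: true, y2: true, y3: true, y4: true, y5: true, y6: false, y7: false, y8: true.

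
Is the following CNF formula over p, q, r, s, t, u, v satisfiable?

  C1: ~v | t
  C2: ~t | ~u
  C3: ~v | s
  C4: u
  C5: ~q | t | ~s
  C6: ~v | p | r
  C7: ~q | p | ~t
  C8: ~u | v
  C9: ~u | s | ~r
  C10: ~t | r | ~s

(u) alone gives u = 1.
(~t) alone gives t = 0.
(~v) alone gives v = 0.
Now (v) is unsatisfied and unit — conflict.
No assignment satisfies every clause.

No, unsatisfiable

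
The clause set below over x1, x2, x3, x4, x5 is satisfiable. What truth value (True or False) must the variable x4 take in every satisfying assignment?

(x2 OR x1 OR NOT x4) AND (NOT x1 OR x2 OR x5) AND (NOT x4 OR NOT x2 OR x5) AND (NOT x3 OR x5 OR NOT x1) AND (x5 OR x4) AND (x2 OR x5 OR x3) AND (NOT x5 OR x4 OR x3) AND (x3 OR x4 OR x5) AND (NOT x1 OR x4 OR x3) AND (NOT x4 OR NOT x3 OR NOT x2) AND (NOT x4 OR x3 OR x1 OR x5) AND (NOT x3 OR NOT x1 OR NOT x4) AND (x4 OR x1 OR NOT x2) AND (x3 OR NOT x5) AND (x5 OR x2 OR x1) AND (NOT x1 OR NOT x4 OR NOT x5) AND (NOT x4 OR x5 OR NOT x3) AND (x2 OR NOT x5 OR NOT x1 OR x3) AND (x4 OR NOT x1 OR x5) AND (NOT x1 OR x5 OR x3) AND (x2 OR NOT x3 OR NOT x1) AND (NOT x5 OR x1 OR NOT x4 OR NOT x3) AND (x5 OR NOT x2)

False

Suppose x4 = true.
Case x2 = true:
The clause (x5) is unit, so x5 = true.
The clause (NOT x3) is unit, so x3 = false.
Now (x3) is unsatisfied and unit — conflict.
That branch fails; take x2 = false instead.
The clause (x1) is unit, so x1 = true.
The clause (x5) is unit, so x5 = true.
Now (NOT x5) is unsatisfied and unit — conflict.
Neither x2 = true nor x2 = false works.
So every satisfying assignment has x4 = False.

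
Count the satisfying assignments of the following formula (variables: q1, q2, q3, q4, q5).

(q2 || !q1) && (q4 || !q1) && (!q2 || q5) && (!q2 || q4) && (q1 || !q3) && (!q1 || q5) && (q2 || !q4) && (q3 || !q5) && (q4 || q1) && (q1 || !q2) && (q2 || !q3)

1

There are 2^5 = 32 truth assignments over (q1, q2, q3, q4, q5).
Split on q4. With q4 = true, the clauses containing q4 are satisfied and !q4 drops from the rest; 1 of the 2^4 = 16 assignments to the other variables satisfy what remains.
With q4 = false, by the same count on the reduced clause set, 0 assignments work.
Total: 1 + 0 = 1.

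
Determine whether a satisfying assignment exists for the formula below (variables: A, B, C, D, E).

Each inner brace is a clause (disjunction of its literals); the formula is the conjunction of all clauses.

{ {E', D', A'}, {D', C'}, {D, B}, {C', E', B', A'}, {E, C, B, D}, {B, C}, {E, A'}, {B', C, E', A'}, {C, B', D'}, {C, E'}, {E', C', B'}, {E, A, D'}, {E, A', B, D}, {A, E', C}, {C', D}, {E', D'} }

Branch on D: set D = 0.
The clause (B) is unit, so B = 1.
The clause (C') is unit, so C = 0.
The clause (E') is unit, so E = 0.
The clause (A') is unit, so A = 0.
All clauses are satisfied.
A satisfying assignment: A=0,  B=1,  C=0,  D=0,  E=0.

Yes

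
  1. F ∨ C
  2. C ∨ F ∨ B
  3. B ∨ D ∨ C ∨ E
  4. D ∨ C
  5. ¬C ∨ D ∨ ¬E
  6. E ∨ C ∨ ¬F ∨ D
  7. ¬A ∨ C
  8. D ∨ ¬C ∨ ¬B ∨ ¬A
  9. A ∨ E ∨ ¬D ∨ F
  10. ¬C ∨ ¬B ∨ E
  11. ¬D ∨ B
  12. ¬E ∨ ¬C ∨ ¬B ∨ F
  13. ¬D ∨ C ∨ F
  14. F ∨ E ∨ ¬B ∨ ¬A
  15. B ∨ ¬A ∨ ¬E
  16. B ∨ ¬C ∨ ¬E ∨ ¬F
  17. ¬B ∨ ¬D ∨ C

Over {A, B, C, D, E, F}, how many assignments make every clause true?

6

There are 2^6 = 64 truth assignments over (A, B, C, D, E, F).
Split on C. With C = True, the clauses containing C are satisfied and ¬C drops from the rest; 6 of the 2^5 = 32 assignments to the other variables satisfy what remains.
With C = False, by the same count on the reduced clause set, 0 assignments work.
Total: 6 + 0 = 6.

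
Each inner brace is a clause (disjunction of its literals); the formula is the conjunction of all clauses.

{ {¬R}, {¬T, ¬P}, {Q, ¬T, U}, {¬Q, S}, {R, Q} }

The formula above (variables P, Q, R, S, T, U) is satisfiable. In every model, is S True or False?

True

Suppose S = False.
The clause (¬R) is unit, so R = False.
The clause (¬Q) is unit, so Q = False.
Now (Q) is unsatisfied and unit — conflict.
So every satisfying assignment has S = True.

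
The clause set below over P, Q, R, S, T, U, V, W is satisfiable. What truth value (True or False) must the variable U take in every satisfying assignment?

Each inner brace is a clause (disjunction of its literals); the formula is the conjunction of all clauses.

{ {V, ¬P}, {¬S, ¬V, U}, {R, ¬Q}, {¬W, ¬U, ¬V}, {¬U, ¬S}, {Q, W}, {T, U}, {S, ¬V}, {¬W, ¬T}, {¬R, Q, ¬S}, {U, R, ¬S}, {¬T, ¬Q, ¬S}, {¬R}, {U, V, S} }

Suppose U = False.
From the singleton clause (T), T = True.
From the singleton clause (¬W), W = False.
From the singleton clause (Q), Q = True.
From the singleton clause (R), R = True.
That conflicts with the unit clause (¬R).
So every satisfying assignment has U = True.

True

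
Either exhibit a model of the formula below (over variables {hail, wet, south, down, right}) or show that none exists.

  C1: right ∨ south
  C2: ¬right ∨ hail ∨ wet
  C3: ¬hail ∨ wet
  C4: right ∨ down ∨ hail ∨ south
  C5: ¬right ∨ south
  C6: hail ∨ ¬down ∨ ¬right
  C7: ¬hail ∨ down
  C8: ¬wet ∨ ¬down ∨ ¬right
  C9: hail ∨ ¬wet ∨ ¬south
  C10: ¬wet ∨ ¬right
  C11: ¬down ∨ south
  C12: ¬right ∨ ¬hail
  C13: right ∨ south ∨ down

Try right = False.
The clause (south) is unit, so south = True.
Try hail = True.
The clause (wet) is unit, so wet = True.
The clause (down) is unit, so down = True.
Every clause now holds.

hail ↦ True,  wet ↦ True,  south ↦ True,  down ↦ True,  right ↦ False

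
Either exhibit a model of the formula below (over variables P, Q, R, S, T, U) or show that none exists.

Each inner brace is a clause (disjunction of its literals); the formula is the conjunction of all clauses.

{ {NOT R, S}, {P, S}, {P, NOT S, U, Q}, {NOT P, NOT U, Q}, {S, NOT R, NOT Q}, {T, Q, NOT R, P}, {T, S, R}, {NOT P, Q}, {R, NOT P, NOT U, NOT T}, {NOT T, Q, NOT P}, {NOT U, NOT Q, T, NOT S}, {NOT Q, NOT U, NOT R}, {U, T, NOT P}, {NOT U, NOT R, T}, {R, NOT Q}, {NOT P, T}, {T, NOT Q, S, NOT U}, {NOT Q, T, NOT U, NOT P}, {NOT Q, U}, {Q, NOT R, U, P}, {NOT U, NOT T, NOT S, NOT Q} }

Suppose R = false.
(NOT Q) alone gives Q = false.
(NOT P) alone gives P = false.
(S) alone gives S = true.
(U) alone gives U = true.
All clauses hold; T can take either value.

P ↦ false,  Q ↦ false,  R ↦ false,  S ↦ true,  T ↦ true,  U ↦ true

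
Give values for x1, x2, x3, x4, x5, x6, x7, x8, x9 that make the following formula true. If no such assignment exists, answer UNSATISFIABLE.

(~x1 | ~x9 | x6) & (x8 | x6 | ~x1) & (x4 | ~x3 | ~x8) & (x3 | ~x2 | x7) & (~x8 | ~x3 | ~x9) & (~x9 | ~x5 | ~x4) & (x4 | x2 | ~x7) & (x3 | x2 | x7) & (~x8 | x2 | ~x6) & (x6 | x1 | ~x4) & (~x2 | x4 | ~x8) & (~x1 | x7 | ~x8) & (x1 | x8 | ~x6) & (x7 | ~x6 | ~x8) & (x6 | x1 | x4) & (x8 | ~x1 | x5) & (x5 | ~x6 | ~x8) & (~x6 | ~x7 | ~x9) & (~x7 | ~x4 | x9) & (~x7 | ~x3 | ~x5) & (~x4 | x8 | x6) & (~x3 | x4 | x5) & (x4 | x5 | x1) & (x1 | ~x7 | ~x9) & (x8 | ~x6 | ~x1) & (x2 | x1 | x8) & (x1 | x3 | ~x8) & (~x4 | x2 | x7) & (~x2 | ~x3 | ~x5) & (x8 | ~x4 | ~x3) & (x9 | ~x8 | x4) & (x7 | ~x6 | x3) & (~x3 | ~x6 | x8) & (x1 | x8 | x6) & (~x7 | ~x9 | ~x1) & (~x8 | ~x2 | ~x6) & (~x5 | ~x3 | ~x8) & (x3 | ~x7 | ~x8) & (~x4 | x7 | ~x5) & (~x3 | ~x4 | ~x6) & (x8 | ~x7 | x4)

Try x1 = 0.
Try x6 = 1.
The clause (x8) is unit, so x8 = 1.
The clause (x2) is unit, so x2 = 1.
Now (~x2) is unsatisfied and unit — conflict.
That branch fails; take x6 = 0 instead.
The clause (~x4) is unit, so x4 = 0.
Now (x4) is unsatisfied and unit — conflict.
Both values of x6 lead to a conflict.
That branch fails; take x1 = 1 instead.
Try x9 = 0.
Try x8 = 1.
The clause (x7) is unit, so x7 = 1.
The clause (~x4) is unit, so x4 = 0.
Now (x4) is unsatisfied and unit — conflict.
That branch fails; take x8 = 0 instead.
The clause (x6) is unit, so x6 = 1.
Now (~x6) is unsatisfied and unit — conflict.
Both values of x8 lead to a conflict.
That branch fails; take x9 = 1 instead.
The clause (x6) is unit, so x6 = 1.
The clause (~x7) is unit, so x7 = 0.
The clause (~x8) is unit, so x8 = 0.
Now (x8) is unsatisfied and unit — conflict.
Both values of x9 lead to a conflict.
Both values of x1 lead to a conflict.

UNSATISFIABLE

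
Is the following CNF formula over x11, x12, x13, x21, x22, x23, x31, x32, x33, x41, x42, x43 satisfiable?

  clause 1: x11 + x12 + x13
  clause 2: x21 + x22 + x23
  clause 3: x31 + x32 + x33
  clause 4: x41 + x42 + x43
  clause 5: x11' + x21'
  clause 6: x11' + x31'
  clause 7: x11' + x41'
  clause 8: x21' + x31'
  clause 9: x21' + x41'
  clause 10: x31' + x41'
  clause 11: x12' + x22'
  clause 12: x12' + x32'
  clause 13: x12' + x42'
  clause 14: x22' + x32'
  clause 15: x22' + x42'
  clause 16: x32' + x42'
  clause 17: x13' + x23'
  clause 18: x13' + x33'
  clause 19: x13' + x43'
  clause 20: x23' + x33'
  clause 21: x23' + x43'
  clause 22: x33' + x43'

No, unsatisfiable

Case x11 = 0:
Case x12 = 1:
Unit clause (x22') forces x22 = 0.
Unit clause (x32') forces x32 = 0.
Unit clause (x42') forces x42 = 0.
Case x21 = 1:
Unit clause (x31') forces x31 = 0.
Unit clause (x33) forces x33 = 1.
Unit clause (x41') forces x41 = 0.
Unit clause (x43) forces x43 = 1.
But (x43') is also a unit clause — contradiction.
Backtrack on x21: now try x21 = 0.
Unit clause (x23) forces x23 = 1.
Unit clause (x13') forces x13 = 0.
Unit clause (x33') forces x33 = 0.
Unit clause (x31) forces x31 = 1.
Unit clause (x41') forces x41 = 0.
Unit clause (x43) forces x43 = 1.
But (x43') is also a unit clause — contradiction.
Neither x21 = 1 nor x21 = 0 works.
Backtrack on x12: now try x12 = 0.
Unit clause (x13) forces x13 = 1.
Unit clause (x23') forces x23 = 0.
Unit clause (x33') forces x33 = 0.
Unit clause (x43') forces x43 = 0.
Case x21 = 1:
Unit clause (x31') forces x31 = 0.
Unit clause (x32) forces x32 = 1.
Unit clause (x41') forces x41 = 0.
Unit clause (x42) forces x42 = 1.
But (x42') is also a unit clause — contradiction.
Backtrack on x21: now try x21 = 0.
Unit clause (x22) forces x22 = 1.
Unit clause (x32') forces x32 = 0.
Unit clause (x31) forces x31 = 1.
Unit clause (x41') forces x41 = 0.
Unit clause (x42) forces x42 = 1.
But (x42') is also a unit clause — contradiction.
Neither x21 = 1 nor x21 = 0 works.
Neither x12 = 1 nor x12 = 0 works.
Backtrack on x11: now try x11 = 1.
Unit clause (x21') forces x21 = 0.
Unit clause (x31') forces x31 = 0.
Unit clause (x41') forces x41 = 0.
Case x22 = 1:
Unit clause (x12') forces x12 = 0.
Unit clause (x32') forces x32 = 0.
Unit clause (x33) forces x33 = 1.
Unit clause (x42') forces x42 = 0.
Unit clause (x43) forces x43 = 1.
But (x43') is also a unit clause — contradiction.
Backtrack on x22: now try x22 = 0.
Unit clause (x23) forces x23 = 1.
Unit clause (x13') forces x13 = 0.
Unit clause (x33') forces x33 = 0.
Unit clause (x32) forces x32 = 1.
Unit clause (x12') forces x12 = 0.
Unit clause (x42') forces x42 = 0.
Unit clause (x43) forces x43 = 1.
But (x43') is also a unit clause — contradiction.
Neither x22 = 1 nor x22 = 0 works.
Neither x11 = 1 nor x11 = 0 works.
No assignment satisfies every clause.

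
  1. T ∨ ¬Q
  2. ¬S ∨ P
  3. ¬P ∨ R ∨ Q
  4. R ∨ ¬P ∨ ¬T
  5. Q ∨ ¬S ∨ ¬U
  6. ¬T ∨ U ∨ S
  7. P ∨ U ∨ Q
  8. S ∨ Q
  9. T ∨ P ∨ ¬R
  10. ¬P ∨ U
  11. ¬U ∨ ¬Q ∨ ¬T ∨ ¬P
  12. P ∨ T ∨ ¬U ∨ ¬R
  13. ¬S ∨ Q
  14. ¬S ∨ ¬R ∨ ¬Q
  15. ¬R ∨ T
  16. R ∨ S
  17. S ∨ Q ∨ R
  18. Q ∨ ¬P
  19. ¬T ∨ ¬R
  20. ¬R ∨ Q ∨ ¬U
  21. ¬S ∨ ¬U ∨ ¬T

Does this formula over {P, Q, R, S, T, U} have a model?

Unsatisfiable

Case T = True:
(¬R) alone gives R = False.
(¬P) alone gives P = False.
(¬S) alone gives S = False.
That conflicts with the unit clause (S).
Backtrack on T: now try T = False.
(¬Q) alone gives Q = False.
(S) alone gives S = True.
That conflicts with the unit clause (¬S).
Either choice for T ends in contradiction.
No assignment satisfies every clause.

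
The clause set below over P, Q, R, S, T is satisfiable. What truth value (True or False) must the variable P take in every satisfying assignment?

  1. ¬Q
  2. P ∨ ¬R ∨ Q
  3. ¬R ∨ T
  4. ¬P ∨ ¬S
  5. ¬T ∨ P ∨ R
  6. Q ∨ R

Suppose P = False.
(¬Q) alone gives Q = False.
(¬R) alone gives R = False.
Now (R) is unsatisfied and unit — conflict.
So every satisfying assignment has P = True.

True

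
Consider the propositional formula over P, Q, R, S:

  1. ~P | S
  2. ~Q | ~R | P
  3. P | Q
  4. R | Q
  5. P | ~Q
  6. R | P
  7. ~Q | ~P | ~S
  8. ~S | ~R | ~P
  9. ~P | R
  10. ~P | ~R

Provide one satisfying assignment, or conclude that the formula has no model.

Suppose P = 0.
From the singleton clause (Q), Q = 1.
Now (~Q) is unsatisfied and unit — conflict.
So P must be the other value — set P = 1.
From the singleton clause (S), S = 1.
From the singleton clause (~Q), Q = 0.
From the singleton clause (R), R = 1.
Now (~R) is unsatisfied and unit — conflict.
Neither P = 1 nor P = 0 works.

UNSATISFIABLE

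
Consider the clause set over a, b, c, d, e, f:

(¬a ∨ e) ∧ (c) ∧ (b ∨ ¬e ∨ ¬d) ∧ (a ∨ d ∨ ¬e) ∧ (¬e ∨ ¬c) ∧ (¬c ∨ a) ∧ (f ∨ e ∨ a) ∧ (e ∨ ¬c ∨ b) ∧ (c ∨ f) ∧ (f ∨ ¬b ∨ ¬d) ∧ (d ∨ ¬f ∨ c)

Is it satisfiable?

From the singleton clause (c), c = True.
From the singleton clause (¬e), e = False.
From the singleton clause (¬a), a = False.
That conflicts with the unit clause (a).
No assignment satisfies every clause.

No, unsatisfiable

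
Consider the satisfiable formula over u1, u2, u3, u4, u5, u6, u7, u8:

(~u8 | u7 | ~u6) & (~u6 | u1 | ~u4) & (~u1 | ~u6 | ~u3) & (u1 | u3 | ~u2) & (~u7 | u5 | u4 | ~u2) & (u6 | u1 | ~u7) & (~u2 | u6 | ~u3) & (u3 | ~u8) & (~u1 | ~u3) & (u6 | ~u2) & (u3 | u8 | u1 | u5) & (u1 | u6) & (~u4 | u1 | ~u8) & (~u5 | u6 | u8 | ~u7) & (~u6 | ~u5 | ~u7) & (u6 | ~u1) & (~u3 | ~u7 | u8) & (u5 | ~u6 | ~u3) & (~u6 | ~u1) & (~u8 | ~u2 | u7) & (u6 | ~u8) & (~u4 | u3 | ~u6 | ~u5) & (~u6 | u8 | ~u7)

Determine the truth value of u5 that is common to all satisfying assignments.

Suppose u5 = 0.
Case u3 = 1:
Unit clause (~u1) forces u1 = 0.
Unit clause (u6) forces u6 = 1.
But (~u6) is also a unit clause — contradiction.
Undo u3 and try u3 = 0.
Unit clause (~u8) forces u8 = 0.
Unit clause (u1) forces u1 = 1.
Unit clause (u6) forces u6 = 1.
But (~u6) is also a unit clause — contradiction.
Neither u3 = 1 nor u3 = 0 works.
So every satisfying assignment has u5 = True.

True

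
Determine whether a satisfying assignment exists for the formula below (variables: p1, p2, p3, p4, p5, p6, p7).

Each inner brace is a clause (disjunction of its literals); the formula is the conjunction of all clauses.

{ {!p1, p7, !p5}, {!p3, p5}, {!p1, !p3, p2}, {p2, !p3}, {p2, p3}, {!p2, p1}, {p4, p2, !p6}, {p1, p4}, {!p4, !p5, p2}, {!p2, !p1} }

Unsatisfiable

Try p3 = false.
(p2) alone gives p2 = true.
(p1) alone gives p1 = true.
But (!p1) is also a unit clause — contradiction.
Backtrack on p3: now try p3 = true.
(p5) alone gives p5 = true.
(p2) alone gives p2 = true.
(p1) alone gives p1 = true.
But (!p1) is also a unit clause — contradiction.
Either choice for p3 ends in contradiction.
No assignment satisfies every clause.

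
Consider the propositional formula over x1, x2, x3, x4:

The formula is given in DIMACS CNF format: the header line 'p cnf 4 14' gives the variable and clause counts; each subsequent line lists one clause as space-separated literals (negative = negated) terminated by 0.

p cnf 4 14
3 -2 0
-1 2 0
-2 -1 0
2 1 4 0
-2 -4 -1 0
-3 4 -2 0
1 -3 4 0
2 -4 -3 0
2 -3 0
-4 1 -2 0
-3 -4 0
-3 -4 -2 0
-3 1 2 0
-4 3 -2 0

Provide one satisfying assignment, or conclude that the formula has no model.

x1: False, x2: False, x3: False, x4: True

Branch on x3: set x3 = False.
The clause (¬x2) is unit, so x2 = False.
The clause (¬x1) is unit, so x1 = False.
The clause (x4) is unit, so x4 = True.
This assignment satisfies each clause.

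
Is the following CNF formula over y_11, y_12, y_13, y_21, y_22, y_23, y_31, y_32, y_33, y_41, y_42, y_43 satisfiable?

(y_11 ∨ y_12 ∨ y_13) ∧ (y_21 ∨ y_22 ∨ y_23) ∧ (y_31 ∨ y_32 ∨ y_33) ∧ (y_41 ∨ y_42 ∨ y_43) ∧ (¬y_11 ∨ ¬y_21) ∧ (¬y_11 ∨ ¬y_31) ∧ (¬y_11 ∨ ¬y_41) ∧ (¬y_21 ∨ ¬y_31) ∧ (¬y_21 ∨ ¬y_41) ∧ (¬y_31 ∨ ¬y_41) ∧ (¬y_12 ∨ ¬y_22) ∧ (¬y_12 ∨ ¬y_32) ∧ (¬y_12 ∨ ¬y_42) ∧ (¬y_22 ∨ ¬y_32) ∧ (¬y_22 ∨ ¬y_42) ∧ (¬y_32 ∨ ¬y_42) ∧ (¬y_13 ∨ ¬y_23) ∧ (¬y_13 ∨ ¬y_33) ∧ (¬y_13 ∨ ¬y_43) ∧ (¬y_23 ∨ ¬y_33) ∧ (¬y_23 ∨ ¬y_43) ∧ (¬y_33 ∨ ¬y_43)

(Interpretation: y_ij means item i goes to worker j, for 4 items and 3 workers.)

No, unsatisfiable

Try y_11 = False.
Try y_12 = True.
From the singleton clause (¬y_22), y_22 = False.
From the singleton clause (¬y_32), y_32 = False.
From the singleton clause (¬y_42), y_42 = False.
Try y_21 = True.
From the singleton clause (¬y_31), y_31 = False.
From the singleton clause (y_33), y_33 = True.
From the singleton clause (¬y_41), y_41 = False.
From the singleton clause (y_43), y_43 = True.
Now (¬y_43) is unsatisfied and unit — conflict.
Backtrack on y_21: now try y_21 = False.
From the singleton clause (y_23), y_23 = True.
From the singleton clause (¬y_13), y_13 = False.
From the singleton clause (¬y_33), y_33 = False.
From the singleton clause (y_31), y_31 = True.
From the singleton clause (¬y_41), y_41 = False.
From the singleton clause (y_43), y_43 = True.
Now (¬y_43) is unsatisfied and unit — conflict.
Neither y_21 = True nor y_21 = False works.
Backtrack on y_12: now try y_12 = False.
From the singleton clause (y_13), y_13 = True.
From the singleton clause (¬y_23), y_23 = False.
From the singleton clause (¬y_33), y_33 = False.
From the singleton clause (¬y_43), y_43 = False.
Try y_21 = True.
From the singleton clause (¬y_31), y_31 = False.
From the singleton clause (y_32), y_32 = True.
From the singleton clause (¬y_41), y_41 = False.
From the singleton clause (y_42), y_42 = True.
Now (¬y_42) is unsatisfied and unit — conflict.
Backtrack on y_21: now try y_21 = False.
From the singleton clause (y_22), y_22 = True.
From the singleton clause (¬y_32), y_32 = False.
From the singleton clause (y_31), y_31 = True.
From the singleton clause (¬y_41), y_41 = False.
From the singleton clause (y_42), y_42 = True.
Now (¬y_42) is unsatisfied and unit — conflict.
Neither y_21 = True nor y_21 = False works.
Neither y_12 = True nor y_12 = False works.
Backtrack on y_11: now try y_11 = True.
From the singleton clause (¬y_21), y_21 = False.
From the singleton clause (¬y_31), y_31 = False.
From the singleton clause (¬y_41), y_41 = False.
Try y_22 = True.
From the singleton clause (¬y_12), y_12 = False.
From the singleton clause (¬y_32), y_32 = False.
From the singleton clause (y_33), y_33 = True.
From the singleton clause (¬y_42), y_42 = False.
From the singleton clause (y_43), y_43 = True.
Now (¬y_43) is unsatisfied and unit — conflict.
Backtrack on y_22: now try y_22 = False.
From the singleton clause (y_23), y_23 = True.
From the singleton clause (¬y_13), y_13 = False.
From the singleton clause (¬y_33), y_33 = False.
From the singleton clause (y_32), y_32 = True.
From the singleton clause (¬y_12), y_12 = False.
From the singleton clause (¬y_42), y_42 = False.
From the singleton clause (y_43), y_43 = True.
Now (¬y_43) is unsatisfied and unit — conflict.
Neither y_22 = True nor y_22 = False works.
Neither y_11 = True nor y_11 = False works.
No assignment satisfies every clause.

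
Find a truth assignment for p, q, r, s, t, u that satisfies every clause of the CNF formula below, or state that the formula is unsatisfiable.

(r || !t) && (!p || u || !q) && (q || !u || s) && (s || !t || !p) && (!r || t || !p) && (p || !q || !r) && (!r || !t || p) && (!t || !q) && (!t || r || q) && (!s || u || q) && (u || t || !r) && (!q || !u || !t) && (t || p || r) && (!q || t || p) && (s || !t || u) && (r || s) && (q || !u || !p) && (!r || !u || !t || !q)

p: true,  q: true,  r: false,  s: true,  t: false,  u: true

Suppose r = false.
The clause (!t) is unit, so t = false.
The clause (p) is unit, so p = true.
The clause (s) is unit, so s = true.
Suppose u = true.
The clause (q) is unit, so q = true.
All clauses are satisfied.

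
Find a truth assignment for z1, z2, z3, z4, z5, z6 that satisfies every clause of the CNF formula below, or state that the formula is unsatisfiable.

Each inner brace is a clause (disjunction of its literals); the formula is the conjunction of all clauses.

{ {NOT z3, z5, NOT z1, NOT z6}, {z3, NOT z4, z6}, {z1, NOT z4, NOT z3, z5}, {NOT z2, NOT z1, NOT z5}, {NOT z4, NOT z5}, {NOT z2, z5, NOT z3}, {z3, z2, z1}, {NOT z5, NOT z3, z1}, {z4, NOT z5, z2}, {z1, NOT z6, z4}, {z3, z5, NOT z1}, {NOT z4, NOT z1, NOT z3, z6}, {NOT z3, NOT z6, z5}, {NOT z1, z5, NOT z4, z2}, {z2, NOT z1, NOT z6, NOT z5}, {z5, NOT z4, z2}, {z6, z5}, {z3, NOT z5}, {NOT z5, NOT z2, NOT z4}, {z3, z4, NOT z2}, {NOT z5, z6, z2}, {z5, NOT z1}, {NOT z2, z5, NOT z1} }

Branch on z4: set z4 = true.
(NOT z5) alone gives z5 = false.
(z2) alone gives z2 = true.
(NOT z3) alone gives z3 = false.
(z6) alone gives z6 = true.
(NOT z1) alone gives z1 = false.
This assignment satisfies each clause.

z1=false, z2=true, z3=false, z4=true, z5=false, z6=true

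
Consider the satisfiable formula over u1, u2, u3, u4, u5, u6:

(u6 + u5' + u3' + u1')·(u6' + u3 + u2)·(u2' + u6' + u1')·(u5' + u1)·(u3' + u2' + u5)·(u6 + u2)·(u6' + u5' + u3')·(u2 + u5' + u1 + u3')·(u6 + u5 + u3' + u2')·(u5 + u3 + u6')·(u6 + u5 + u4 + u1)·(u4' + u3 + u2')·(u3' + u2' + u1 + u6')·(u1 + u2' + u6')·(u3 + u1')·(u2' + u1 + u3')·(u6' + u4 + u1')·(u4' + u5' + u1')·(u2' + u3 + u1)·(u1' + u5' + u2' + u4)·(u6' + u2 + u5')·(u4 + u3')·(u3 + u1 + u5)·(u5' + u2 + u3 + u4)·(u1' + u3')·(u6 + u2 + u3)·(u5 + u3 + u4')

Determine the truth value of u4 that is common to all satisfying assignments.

Suppose u4 = 0.
(u3') alone gives u3 = 0.
(u1') alone gives u1 = 0.
(u5') alone gives u5 = 0.
That conflicts with the unit clause (u5).
So every satisfying assignment has u4 = True.

True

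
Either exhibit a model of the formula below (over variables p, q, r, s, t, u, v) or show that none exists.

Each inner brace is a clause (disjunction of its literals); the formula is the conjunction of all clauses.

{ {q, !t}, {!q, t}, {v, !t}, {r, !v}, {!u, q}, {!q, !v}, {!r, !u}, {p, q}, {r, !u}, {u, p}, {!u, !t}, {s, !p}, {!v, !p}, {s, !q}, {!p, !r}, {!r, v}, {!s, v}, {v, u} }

Try q = true.
Unit clause (t) forces t = true.
Unit clause (v) forces v = true.
Now (!v) is unsatisfied and unit — conflict.
Backtrack on q: now try q = false.
Unit clause (!t) forces t = false.
Unit clause (!u) forces u = false.
Unit clause (p) forces p = true.
Unit clause (s) forces s = true.
Unit clause (!v) forces v = false.
Now (v) is unsatisfied and unit — conflict.
Both values of q lead to a conflict.

UNSATISFIABLE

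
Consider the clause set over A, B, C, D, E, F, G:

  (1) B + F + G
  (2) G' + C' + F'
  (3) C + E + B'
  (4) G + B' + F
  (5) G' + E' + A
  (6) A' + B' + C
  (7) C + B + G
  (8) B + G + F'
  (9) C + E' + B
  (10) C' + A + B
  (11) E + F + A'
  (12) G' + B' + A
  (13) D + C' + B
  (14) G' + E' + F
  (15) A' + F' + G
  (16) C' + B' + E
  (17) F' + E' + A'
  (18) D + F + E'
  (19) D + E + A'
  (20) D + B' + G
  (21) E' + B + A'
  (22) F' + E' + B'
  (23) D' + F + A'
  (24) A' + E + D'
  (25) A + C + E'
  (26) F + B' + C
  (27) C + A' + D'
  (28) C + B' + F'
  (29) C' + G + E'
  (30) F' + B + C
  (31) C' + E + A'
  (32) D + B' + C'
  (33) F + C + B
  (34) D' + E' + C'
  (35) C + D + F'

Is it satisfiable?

Suppose B = 1.
Suppose C = 1.
From the singleton clause (E), E = 1.
From the singleton clause (F'), F = 0.
From the singleton clause (G), G = 1.
But (G') is also a unit clause — contradiction.
So C must be the other value — set C = 0.
From the singleton clause (E), E = 1.
From the singleton clause (A'), A = 0.
But (A) is also a unit clause — contradiction.
Both values of C lead to a conflict.
So B must be the other value — set B = 0.
Suppose F = 1.
From the singleton clause (G), G = 1.
From the singleton clause (C'), C = 0.
But (C) is also a unit clause — contradiction.
So F must be the other value — set F = 0.
From the singleton clause (G), G = 1.
From the singleton clause (E'), E = 0.
From the singleton clause (A'), A = 0.
From the singleton clause (C'), C = 0.
But (C) is also a unit clause — contradiction.
Both values of F lead to a conflict.
Both values of B lead to a conflict.
No assignment satisfies every clause.

Unsatisfiable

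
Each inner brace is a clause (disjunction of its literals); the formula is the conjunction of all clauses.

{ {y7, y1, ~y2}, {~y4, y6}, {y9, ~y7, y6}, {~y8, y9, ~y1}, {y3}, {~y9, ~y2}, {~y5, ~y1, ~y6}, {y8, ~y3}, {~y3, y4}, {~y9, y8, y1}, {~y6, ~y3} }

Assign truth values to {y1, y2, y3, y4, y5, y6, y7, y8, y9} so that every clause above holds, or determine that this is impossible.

(y3) alone gives y3 = 1.
(y8) alone gives y8 = 1.
(y4) alone gives y4 = 1.
(y6) alone gives y6 = 1.
But (~y6) is also a unit clause — contradiction.

UNSATISFIABLE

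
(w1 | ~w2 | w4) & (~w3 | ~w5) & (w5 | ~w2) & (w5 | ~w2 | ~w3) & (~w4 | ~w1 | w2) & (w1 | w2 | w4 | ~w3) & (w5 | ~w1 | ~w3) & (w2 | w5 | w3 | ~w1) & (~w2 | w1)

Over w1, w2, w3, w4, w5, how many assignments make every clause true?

8

There are 2^5 = 32 truth assignments over (w1, w2, w3, w4, w5).
Split on w1. With w1 = 1, the clauses containing w1 are satisfied and ~w1 drops from the rest; 3 of the 2^4 = 16 assignments to the other variables satisfy what remains.
With w1 = 0, by the same count on the reduced clause set, 5 assignments work.
Total: 3 + 5 = 8.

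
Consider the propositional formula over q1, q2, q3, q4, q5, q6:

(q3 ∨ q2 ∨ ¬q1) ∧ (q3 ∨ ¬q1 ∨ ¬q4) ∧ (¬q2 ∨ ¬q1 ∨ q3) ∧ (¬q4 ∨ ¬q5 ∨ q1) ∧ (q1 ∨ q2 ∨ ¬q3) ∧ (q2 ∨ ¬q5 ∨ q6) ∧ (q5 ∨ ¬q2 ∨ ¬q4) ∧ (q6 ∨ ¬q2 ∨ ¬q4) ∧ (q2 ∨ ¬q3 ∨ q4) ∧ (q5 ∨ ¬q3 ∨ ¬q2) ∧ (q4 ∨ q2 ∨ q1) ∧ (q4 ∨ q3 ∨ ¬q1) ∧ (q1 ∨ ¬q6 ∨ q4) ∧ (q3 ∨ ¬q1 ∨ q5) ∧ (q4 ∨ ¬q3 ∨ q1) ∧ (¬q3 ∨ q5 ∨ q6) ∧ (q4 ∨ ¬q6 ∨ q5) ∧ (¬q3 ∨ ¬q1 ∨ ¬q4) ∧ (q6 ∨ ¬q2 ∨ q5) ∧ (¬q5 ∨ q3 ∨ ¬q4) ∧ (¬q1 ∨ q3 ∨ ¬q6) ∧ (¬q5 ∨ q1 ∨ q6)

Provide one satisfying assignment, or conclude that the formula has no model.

q1 ↦ True,  q2 ↦ True,  q3 ↦ True,  q4 ↦ False,  q5 ↦ True,  q6 ↦ False

Case q3 = True:
Case q1 = True:
The clause (¬q4) is unit, so q4 = False.
The clause (q2) is unit, so q2 = True.
The clause (q5) is unit, so q5 = True.
Every clause is now satisfied; q6 is unconstrained.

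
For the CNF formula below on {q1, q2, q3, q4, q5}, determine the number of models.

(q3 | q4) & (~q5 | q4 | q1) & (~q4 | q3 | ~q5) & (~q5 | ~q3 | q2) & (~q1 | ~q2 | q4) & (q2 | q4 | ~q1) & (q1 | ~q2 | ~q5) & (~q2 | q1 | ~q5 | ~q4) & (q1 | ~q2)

8

There are 2^5 = 32 truth assignments over (q1, q2, q3, q4, q5).
Split on q1. With q1 = 1, the clauses containing q1 are satisfied and ~q1 drops from the rest; 5 of the 2^4 = 16 assignments to the other variables satisfy what remains.
With q1 = 0, by the same count on the reduced clause set, 3 assignments work.
Total: 5 + 3 = 8.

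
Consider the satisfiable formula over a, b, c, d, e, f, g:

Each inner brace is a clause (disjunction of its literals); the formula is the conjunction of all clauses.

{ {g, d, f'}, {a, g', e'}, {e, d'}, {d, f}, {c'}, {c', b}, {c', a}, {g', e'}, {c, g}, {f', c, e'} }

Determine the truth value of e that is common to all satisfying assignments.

Suppose e = 1.
(c') alone gives c = 0.
(g') alone gives g = 0.
That conflicts with the unit clause (g).
So every satisfying assignment has e = False.

False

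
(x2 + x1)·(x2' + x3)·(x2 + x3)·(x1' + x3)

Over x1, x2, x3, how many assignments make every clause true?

There are 2^3 = 8 truth assignments over (x1, x2, x3).
Check each against the 4 clauses (columns in the order x1, x2, x3):
  F F F  ✗ fails (x2 + x1)
  F F T  ✗ fails (x2 + x1)
  F T F  ✗ fails (x2' + x3)
  F T T  ✓ satisfies all
  T F F  ✗ fails (x2 + x3)
  T F T  ✓ satisfies all
  T T F  ✗ fails (x2' + x3)
  T T T  ✓ satisfies all
3 of the 8 rows are models.

3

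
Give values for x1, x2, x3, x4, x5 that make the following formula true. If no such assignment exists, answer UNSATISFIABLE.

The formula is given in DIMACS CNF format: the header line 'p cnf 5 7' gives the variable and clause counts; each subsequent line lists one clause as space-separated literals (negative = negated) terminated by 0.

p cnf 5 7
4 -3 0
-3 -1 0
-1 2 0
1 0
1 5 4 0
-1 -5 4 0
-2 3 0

UNSATISFIABLE

(x1) alone gives x1 = True.
(¬x3) alone gives x3 = False.
(x2) alone gives x2 = True.
But (¬x2) is also a unit clause — contradiction.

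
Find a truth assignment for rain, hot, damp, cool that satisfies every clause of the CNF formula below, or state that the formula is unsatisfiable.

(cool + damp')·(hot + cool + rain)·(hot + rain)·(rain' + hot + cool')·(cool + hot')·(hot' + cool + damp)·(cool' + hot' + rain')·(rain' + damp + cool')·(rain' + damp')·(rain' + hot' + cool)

Try cool = 1.
Try hot = 1.
Unit clause (rain') forces rain = 0.
All clauses hold; damp can take either value.

rain ↦ 0; hot ↦ 1; damp ↦ 1; cool ↦ 1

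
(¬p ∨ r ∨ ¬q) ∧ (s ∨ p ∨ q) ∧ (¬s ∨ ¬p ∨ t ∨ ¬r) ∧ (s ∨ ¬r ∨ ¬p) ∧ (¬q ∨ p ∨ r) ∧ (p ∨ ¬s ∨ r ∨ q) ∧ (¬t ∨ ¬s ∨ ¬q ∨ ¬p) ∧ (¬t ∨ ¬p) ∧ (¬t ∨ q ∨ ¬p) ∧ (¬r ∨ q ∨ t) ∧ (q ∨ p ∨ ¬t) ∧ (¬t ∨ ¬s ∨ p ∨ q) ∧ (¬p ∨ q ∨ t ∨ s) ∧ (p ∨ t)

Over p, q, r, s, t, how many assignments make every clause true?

There are 2^5 = 32 truth assignments over (p, q, r, s, t).
Split on q. With q = True, the clauses containing q are satisfied and ¬q drops from the rest; 2 of the 2^4 = 16 assignments to the other variables satisfy what remains.
With q = False, by the same count on the reduced clause set, 1 assignment works.
(One model: p=F, q=T, r=T, s=F, t=T.)
Total: 2 + 1 = 3.

3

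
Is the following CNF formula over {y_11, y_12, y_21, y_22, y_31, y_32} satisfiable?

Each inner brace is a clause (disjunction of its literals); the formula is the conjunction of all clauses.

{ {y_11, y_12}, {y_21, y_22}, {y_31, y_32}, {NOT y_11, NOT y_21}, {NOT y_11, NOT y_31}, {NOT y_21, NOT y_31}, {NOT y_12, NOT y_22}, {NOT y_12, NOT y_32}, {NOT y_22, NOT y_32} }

Branch on y_11: set y_11 = true.
From the singleton clause (NOT y_21), y_21 = false.
From the singleton clause (y_22), y_22 = true.
From the singleton clause (NOT y_31), y_31 = false.
From the singleton clause (y_32), y_32 = true.
But (NOT y_32) is also a unit clause — contradiction.
That branch fails; take y_11 = false instead.
From the singleton clause (y_12), y_12 = true.
From the singleton clause (NOT y_22), y_22 = false.
From the singleton clause (y_21), y_21 = true.
From the singleton clause (NOT y_31), y_31 = false.
From the singleton clause (y_32), y_32 = true.
But (NOT y_32) is also a unit clause — contradiction.
Both values of y_11 lead to a conflict.
No assignment satisfies every clause.

No, unsatisfiable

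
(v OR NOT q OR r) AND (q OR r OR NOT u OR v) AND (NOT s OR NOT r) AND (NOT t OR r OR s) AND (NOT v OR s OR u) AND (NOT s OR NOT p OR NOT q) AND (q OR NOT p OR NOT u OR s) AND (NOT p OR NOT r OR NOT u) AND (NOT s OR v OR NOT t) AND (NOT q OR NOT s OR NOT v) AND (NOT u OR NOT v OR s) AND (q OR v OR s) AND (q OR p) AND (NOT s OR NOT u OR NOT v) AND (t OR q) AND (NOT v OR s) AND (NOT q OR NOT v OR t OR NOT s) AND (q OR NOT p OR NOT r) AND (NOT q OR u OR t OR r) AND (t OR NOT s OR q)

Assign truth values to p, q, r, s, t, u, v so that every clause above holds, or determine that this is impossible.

Try s = false.
(NOT v) alone gives v = false.
(q) alone gives q = true.
(r) alone gives r = true.
Try p = true.
(NOT u) alone gives u = false.
Every clause is now satisfied; t is unconstrained.

p=true, q=true, r=true, s=false, t=false, u=false, v=false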